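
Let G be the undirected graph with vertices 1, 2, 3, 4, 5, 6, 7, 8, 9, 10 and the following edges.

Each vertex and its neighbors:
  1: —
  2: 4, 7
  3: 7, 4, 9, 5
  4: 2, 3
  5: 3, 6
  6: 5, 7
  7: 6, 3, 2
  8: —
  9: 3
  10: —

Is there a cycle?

Yes

DFS, tracking each vertex's parent; an edge to a visited non-parent vertex closes a cycle.
Start from 4:
visit 4 (parent –)
  visit 2 (parent 4)
    2–4: parent, skip
    visit 7 (parent 2)
      visit 6 (parent 7)
        visit 5 (parent 6)
          visit 3 (parent 5)
            3–7: 7 visited and ≠ parent → cycle
Cycle: 7 – 6 – 5 – 3 – 7.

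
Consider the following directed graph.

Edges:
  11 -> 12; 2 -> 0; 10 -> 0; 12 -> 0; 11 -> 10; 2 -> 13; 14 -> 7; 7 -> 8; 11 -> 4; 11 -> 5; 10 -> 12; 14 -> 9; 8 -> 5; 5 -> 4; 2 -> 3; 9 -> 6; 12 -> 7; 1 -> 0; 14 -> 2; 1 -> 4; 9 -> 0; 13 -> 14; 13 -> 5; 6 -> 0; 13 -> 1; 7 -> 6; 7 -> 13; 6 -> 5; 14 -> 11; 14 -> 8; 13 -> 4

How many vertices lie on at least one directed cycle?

7

A vertex is on a directed cycle iff it belongs to a strongly connected component of size ≥ 2 (or has a self-loop).
The vertices on cycles are {2, 7, 10, 11, 12, 13, 14} — 7 in total.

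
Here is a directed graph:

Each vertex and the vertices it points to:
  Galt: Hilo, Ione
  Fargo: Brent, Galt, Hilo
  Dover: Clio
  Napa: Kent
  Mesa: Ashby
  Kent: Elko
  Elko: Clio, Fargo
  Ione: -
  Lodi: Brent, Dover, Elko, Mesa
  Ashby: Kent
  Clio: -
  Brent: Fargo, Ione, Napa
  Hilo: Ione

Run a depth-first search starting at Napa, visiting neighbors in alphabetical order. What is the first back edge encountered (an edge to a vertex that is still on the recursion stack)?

DFS from Napa (visiting neighbors in alphabetical order); mark gray on enter, black on exit:
Napa gray
  Kent gray
    Elko gray
      Clio gray
      Clio black
      Fargo gray
        Brent gray
          Brent→Fargo: Fargo is gray → back edge
First back edge: Brent → Fargo.

Brent→Fargo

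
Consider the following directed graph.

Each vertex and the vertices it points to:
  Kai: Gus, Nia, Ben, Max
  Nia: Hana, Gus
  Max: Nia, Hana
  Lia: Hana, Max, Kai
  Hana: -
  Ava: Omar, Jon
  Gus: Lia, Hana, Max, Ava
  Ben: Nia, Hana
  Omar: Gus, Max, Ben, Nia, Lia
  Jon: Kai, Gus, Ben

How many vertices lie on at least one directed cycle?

9

A vertex is on a directed cycle iff it belongs to a strongly connected component of size ≥ 2 (or has a self-loop).
The vertices on cycles are {Ava, Ben, Gus, Jon, Kai, Lia, Max, Nia, Omar} — 9 in total.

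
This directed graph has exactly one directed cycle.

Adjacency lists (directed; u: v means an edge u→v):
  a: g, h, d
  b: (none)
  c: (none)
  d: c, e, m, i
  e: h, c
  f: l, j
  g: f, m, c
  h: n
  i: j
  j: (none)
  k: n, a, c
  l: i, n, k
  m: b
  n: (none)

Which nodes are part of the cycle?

DFS with gray/black marking from a:
a gray
  g gray
    f gray
      l gray
        i gray
          j gray
          j black
        i black
        n gray
        n black
        k gray
          k→n: n black — skip
          k→a: a is gray → back edge
Back edge closes the cycle a → g → f → l → k → a; its vertices are {a, f, g, k, l}.

a, f, g, k, l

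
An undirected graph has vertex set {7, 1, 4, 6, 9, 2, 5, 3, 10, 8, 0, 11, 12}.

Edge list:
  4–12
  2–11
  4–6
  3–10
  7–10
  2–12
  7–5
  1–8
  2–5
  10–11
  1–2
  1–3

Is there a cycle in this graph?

Yes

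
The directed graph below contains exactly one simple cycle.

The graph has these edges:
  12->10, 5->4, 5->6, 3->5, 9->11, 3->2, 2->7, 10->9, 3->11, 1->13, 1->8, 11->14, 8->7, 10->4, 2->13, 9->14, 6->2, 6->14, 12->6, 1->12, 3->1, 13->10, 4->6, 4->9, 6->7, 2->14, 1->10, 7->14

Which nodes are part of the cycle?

2, 4, 6, 10, 13

DFS with gray/black marking from 2:
2 gray
  7 gray
    14 gray
    14 black
  7 black
  13 gray
    10 gray
      9 gray
        9→14: 14 black — skip
        11 gray
          11→14: 14 black — skip
        11 black
      9 black
      4 gray
        4→9: 9 black — skip
        6 gray
          6→14: 14 black — skip
          6→7: 7 black — skip
          6→2: 2 is gray → back edge
Back edge closes the cycle 2 → 13 → 10 → 4 → 6 → 2; its vertices are {2, 4, 6, 10, 13}.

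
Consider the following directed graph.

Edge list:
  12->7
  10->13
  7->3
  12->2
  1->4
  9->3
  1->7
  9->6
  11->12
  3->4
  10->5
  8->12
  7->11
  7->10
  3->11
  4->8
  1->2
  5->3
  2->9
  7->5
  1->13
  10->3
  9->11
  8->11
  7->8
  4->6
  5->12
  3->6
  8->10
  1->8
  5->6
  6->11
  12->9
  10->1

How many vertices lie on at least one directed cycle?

12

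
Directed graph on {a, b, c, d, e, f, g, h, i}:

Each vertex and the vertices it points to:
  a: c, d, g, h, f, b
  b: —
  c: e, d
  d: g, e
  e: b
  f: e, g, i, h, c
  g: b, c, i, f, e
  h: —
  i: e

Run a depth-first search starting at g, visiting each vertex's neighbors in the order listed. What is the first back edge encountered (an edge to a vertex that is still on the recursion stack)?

d→g

DFS from g (visiting each vertex's neighbors in the order listed); mark gray on enter, black on exit:
g gray
  b gray
  b black
  c gray
    e gray
      e→b: b black — skip
    e black
    d gray
      d→g: g is gray → back edge
First back edge: d → g.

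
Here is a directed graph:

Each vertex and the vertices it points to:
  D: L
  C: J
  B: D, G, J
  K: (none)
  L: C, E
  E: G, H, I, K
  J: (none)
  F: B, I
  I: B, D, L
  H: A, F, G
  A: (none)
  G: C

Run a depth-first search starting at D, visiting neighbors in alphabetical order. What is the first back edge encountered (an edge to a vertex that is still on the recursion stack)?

B→D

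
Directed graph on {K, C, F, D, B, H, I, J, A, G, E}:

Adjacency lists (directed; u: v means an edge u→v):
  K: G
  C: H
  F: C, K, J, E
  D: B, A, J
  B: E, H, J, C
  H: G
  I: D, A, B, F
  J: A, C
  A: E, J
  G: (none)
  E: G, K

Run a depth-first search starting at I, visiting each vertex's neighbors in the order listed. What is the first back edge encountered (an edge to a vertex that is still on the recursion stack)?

DFS from I (visiting each vertex's neighbors in the order listed); mark gray on enter, black on exit:
I gray
  D gray
    B gray
      E gray
        G gray
        G black
        K gray
          K→G: G black — skip
        K black
      E black
      H gray
        H→G: G black — skip
      H black
      J gray
        A gray
          A→E: E black — skip
          A→J: J is gray → back edge
First back edge: A → J.

A→J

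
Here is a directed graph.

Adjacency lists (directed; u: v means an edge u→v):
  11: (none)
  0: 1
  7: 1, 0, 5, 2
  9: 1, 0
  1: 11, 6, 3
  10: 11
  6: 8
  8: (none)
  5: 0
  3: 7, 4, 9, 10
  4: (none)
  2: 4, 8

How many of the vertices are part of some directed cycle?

6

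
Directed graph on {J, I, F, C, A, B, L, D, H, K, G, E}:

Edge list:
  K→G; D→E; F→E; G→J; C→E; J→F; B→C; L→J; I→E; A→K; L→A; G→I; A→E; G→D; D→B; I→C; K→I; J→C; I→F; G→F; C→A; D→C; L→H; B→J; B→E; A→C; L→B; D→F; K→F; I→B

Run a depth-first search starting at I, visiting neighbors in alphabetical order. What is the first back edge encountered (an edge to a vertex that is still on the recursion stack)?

A->C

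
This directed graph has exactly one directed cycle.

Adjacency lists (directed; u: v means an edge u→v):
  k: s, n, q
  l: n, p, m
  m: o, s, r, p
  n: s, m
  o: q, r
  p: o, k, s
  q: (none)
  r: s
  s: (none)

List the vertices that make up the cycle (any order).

k, m, n, p

DFS with gray/black marking from m:
m gray
  o gray
    q gray
    q black
    r gray
      s gray
      s black
    r black
  o black
  m→s: s black — skip
  m→r: r black — skip
  p gray
    p→o: o black — skip
    k gray
      k→s: s black — skip
      n gray
        n→s: s black — skip
        n→m: m is gray → back edge
Back edge closes the cycle m → p → k → n → m; its vertices are {k, m, n, p}.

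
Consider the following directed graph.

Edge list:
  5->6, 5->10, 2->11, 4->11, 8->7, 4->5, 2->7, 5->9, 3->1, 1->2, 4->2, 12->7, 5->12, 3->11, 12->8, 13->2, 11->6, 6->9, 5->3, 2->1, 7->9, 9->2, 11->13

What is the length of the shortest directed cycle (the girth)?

2

For each vertex v, BFS finds the shortest path from v back to v.
The shortest such closed walk is 1 → 2 → 1, length 2.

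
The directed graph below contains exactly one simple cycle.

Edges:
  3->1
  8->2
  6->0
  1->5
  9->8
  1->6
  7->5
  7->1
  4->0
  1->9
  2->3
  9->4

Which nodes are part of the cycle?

1, 2, 3, 8, 9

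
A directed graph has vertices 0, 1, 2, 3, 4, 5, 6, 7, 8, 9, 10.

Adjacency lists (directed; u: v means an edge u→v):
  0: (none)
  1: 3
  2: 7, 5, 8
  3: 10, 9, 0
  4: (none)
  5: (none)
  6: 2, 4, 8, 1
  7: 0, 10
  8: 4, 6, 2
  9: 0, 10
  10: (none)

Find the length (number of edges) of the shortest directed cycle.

2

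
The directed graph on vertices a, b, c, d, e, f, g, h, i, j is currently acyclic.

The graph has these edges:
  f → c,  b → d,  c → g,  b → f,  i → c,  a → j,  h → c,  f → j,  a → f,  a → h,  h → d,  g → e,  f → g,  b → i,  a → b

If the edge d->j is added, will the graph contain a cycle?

Adding d→j creates a cycle iff j can already reach d.
Explore from j: no path reaches d. The graph stays acyclic.

No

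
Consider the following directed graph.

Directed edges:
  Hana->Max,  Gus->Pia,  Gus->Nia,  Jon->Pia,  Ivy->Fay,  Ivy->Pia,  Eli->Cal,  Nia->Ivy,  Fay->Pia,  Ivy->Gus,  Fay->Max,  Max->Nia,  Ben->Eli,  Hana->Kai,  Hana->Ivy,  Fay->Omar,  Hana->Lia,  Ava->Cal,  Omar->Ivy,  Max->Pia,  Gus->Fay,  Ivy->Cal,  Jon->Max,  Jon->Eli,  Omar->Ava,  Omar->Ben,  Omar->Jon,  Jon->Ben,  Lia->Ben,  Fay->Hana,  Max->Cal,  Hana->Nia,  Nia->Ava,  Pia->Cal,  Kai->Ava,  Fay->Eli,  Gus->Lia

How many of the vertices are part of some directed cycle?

8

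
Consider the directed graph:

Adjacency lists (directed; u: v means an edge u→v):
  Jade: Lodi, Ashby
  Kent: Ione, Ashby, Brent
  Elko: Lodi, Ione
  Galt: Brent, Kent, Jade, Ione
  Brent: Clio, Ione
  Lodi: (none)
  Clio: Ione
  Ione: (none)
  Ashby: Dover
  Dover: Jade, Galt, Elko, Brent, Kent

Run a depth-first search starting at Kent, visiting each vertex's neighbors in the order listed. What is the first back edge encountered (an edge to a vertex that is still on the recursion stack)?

Jade->Ashby

DFS from Kent (visiting each vertex's neighbors in the order listed); mark gray on enter, black on exit:
Kent gray
  Ione gray
  Ione black
  Ashby gray
    Dover gray
      Jade gray
        Lodi gray
        Lodi black
        Jade→Ashby: Ashby is gray → back edge
First back edge: Jade → Ashby.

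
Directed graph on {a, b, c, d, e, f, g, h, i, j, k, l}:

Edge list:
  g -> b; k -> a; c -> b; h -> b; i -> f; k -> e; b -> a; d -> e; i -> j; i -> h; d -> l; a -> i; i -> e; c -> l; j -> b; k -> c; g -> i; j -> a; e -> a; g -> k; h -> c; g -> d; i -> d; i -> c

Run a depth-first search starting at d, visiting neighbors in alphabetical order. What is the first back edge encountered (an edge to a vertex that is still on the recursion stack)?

b→a

DFS from d (visiting neighbors in alphabetical order); mark gray on enter, black on exit:
d gray
  e gray
    a gray
      i gray
        c gray
          b gray
            b→a: a is gray → back edge
First back edge: b → a.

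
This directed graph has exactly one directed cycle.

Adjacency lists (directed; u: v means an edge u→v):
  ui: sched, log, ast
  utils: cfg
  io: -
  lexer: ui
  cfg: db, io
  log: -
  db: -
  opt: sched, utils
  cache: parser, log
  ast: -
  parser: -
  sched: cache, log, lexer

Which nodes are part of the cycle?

ui, lexer, sched

DFS with gray/black marking from sched:
sched gray
  cache gray
    parser gray
    parser black
    log gray
    log black
  cache black
  sched→log: log black — skip
  lexer gray
    ui gray
      ui→sched: sched is gray → back edge
Back edge closes the cycle sched → lexer → ui → sched; its vertices are {ui, lexer, sched}.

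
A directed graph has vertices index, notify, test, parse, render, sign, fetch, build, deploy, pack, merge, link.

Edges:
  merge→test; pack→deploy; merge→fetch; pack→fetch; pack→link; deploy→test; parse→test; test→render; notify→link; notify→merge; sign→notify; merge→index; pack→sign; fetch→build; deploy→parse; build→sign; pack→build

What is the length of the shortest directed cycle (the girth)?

5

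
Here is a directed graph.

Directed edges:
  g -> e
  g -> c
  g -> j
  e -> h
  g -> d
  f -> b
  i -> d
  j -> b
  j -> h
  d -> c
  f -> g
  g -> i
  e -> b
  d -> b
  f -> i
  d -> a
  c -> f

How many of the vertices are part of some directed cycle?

5

A vertex is on a directed cycle iff it belongs to a strongly connected component of size ≥ 2 (or has a self-loop).
The vertices on cycles are {c, d, f, g, i} — 5 in total.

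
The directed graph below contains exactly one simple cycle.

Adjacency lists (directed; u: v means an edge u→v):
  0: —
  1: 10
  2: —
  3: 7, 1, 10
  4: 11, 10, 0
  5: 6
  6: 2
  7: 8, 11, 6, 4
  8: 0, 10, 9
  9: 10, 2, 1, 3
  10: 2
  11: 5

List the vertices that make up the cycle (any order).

3, 7, 8, 9

DFS with gray/black marking from 7:
7 gray
  8 gray
    0 gray
    0 black
    10 gray
      2 gray
      2 black
    10 black
    9 gray
      9→10: 10 black — skip
      9→2: 2 black — skip
      1 gray
        1→10: 10 black — skip
      1 black
      3 gray
        3→7: 7 is gray → back edge
Back edge closes the cycle 7 → 8 → 9 → 3 → 7; its vertices are {3, 7, 8, 9}.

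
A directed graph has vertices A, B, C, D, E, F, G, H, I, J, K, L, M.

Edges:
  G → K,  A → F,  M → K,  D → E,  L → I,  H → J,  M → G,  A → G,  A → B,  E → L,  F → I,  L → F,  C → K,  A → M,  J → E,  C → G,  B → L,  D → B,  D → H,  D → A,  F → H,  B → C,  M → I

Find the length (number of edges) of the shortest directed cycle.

5

For each vertex v, BFS finds the shortest path from v back to v.
The shortest such closed walk is H → J → E → L → F → H, length 5.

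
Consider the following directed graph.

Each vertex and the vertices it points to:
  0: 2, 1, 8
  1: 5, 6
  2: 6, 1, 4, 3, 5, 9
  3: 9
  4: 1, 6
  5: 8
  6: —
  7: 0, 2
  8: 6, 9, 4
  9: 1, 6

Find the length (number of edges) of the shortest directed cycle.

4

For each vertex v, BFS finds the shortest path from v back to v.
The shortest such closed walk is 1 → 5 → 8 → 4 → 1, length 4.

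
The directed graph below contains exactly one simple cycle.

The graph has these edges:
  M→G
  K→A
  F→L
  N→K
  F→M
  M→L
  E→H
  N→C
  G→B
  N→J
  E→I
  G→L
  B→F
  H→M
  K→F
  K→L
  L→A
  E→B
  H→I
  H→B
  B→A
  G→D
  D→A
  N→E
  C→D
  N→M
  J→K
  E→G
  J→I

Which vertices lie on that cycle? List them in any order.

B, F, G, M

DFS with gray/black marking from M:
M gray
  L gray
    A gray
    A black
  L black
  G gray
    D gray
      D→A: A black — skip
    D black
    G→L: L black — skip
    B gray
      F gray
        F→M: M is gray → back edge
Back edge closes the cycle M → G → B → F → M; its vertices are {B, F, G, M}.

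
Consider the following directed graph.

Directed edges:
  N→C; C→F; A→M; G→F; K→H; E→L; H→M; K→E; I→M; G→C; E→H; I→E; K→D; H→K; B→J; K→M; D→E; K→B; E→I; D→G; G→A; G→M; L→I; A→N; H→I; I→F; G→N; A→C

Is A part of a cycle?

A lies on a cycle iff there is a path from A back to itself.
Exploring from A, it never reaches itself; equivalently, its strongly connected component is a singleton.

No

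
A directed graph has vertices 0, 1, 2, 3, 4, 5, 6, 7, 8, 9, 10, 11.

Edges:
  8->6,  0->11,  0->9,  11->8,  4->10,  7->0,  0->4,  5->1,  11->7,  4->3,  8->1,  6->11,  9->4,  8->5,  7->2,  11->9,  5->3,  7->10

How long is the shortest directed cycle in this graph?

3

For each vertex v, BFS finds the shortest path from v back to v.
The shortest such closed walk is 11 → 7 → 0 → 11, length 3.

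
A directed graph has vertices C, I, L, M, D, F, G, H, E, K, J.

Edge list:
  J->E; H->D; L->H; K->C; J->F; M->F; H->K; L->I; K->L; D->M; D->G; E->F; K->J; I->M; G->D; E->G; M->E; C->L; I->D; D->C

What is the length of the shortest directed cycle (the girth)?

For each vertex v, BFS finds the shortest path from v back to v.
The shortest such closed walk is D → G → D, length 2.

2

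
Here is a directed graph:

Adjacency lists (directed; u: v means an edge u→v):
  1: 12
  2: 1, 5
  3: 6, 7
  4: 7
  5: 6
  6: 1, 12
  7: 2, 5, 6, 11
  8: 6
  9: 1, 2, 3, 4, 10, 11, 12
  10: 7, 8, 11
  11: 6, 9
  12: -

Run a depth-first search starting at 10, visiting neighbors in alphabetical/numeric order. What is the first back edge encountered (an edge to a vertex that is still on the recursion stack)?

3→7

DFS from 10 (visiting neighbors in alphabetical/numeric order); mark gray on enter, black on exit:
10 gray
  7 gray
    2 gray
      1 gray
        12 gray
        12 black
      1 black
      5 gray
        6 gray
          6→1: 1 black — skip
          6→12: 12 black — skip
        6 black
      5 black
    2 black
    7→5: 5 black — skip
    7→6: 6 black — skip
    11 gray
      11→6: 6 black — skip
      9 gray
        9→1: 1 black — skip
        9→2: 2 black — skip
        3 gray
          3→6: 6 black — skip
          3→7: 7 is gray → back edge
First back edge: 3 → 7.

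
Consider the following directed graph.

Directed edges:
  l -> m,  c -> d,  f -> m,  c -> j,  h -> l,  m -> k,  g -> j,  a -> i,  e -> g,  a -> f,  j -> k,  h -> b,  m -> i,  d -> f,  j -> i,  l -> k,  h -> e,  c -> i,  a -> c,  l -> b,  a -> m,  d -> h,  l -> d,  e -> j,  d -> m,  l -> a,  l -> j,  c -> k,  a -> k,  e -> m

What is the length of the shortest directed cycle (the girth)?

3

For each vertex v, BFS finds the shortest path from v back to v.
The shortest such closed walk is l → d → h → l, length 3.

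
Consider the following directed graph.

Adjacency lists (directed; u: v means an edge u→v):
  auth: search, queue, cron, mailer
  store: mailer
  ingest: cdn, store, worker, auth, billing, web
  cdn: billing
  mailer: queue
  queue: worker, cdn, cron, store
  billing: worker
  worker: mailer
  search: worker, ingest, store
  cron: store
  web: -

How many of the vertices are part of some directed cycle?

10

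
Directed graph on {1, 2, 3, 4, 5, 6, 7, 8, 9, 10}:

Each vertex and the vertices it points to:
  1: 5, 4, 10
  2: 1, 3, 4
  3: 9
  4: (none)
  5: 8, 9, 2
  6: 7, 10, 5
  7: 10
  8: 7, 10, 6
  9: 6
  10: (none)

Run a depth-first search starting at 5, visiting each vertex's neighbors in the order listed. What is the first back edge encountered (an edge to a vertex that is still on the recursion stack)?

DFS from 5 (visiting each vertex's neighbors in the order listed); mark gray on enter, black on exit:
5 gray
  8 gray
    7 gray
      10 gray
      10 black
    7 black
    8→10: 10 black — skip
    6 gray
      6→7: 7 black — skip
      6→10: 10 black — skip
      6→5: 5 is gray → back edge
First back edge: 6 → 5.

6→5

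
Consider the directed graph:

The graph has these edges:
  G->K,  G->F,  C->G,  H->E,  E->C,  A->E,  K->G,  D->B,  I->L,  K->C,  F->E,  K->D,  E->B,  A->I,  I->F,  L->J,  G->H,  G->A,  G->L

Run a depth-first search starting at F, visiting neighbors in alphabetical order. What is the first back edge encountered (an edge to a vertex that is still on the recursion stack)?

DFS from F (visiting neighbors in alphabetical order); mark gray on enter, black on exit:
F gray
  E gray
    B gray
    B black
    C gray
      G gray
        A gray
          A→E: E is gray → back edge
First back edge: A → E.

A→E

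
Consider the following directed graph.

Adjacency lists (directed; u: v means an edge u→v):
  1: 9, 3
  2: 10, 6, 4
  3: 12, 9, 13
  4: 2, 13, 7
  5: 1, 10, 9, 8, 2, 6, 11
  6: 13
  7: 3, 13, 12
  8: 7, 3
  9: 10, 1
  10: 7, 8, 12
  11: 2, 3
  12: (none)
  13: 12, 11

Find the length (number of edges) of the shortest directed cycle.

2

For each vertex v, BFS finds the shortest path from v back to v.
The shortest such closed walk is 1 → 9 → 1, length 2.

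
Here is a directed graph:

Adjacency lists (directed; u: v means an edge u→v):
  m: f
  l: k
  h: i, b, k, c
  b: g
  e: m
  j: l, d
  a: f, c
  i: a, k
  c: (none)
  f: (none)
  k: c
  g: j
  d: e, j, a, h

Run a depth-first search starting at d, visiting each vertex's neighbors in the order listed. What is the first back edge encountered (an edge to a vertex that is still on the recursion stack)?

DFS from d (visiting each vertex's neighbors in the order listed); mark gray on enter, black on exit:
d gray
  e gray
    m gray
      f gray
      f black
    m black
  e black
  j gray
    l gray
      k gray
        c gray
        c black
      k black
    l black
    j→d: d is gray → back edge
First back edge: j → d.

j→d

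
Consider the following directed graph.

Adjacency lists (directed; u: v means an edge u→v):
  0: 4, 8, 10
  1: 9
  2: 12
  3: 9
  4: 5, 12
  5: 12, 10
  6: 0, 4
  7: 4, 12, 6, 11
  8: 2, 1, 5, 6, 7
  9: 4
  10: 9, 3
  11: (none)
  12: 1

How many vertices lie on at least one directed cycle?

11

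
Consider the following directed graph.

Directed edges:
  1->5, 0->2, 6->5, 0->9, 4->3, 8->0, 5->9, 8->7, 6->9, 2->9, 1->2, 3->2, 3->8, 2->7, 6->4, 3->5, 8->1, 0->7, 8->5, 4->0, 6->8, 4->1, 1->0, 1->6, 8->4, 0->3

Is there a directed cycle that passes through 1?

1 is on a cycle iff 1 can reach itself via ≥1 edge.
1 → 6 → 8 → 1 — yes.

Yes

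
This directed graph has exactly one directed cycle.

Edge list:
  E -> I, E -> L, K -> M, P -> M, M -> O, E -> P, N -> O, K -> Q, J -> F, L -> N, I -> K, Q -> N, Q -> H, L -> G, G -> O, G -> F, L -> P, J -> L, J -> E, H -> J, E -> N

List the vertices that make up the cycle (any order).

DFS with gray/black marking from J:
J gray
  E gray
    N gray
      O gray
      O black
    N black
    L gray
      P gray
        M gray
          M→O: O black — skip
        M black
      P black
      G gray
        F gray
        F black
        G→O: O black — skip
      G black
      L→N: N black — skip
    L black
    I gray
      K gray
        Q gray
          Q→N: N black — skip
          H gray
            H→J: J is gray → back edge
Back edge closes the cycle J → E → I → K → Q → H → J; its vertices are {E, H, I, J, K, Q}.

E, H, I, J, K, Q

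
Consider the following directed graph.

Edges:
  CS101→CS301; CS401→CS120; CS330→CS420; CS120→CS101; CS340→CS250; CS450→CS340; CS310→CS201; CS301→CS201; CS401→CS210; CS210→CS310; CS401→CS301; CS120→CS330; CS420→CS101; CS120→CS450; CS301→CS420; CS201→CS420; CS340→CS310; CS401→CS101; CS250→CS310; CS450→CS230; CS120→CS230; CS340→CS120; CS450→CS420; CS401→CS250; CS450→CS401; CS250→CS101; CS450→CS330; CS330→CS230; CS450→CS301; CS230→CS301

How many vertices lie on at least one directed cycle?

8

A vertex is on a directed cycle iff it belongs to a strongly connected component of size ≥ 2 (or has a self-loop).
The vertices on cycles are {CS101, CS120, CS201, CS301, CS340, CS401, CS420, CS450} — 8 in total.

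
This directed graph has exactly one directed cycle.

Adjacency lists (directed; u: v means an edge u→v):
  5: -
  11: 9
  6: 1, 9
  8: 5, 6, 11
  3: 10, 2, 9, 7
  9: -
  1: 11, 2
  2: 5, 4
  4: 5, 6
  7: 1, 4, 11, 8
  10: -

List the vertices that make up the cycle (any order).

DFS with gray/black marking from 2:
2 gray
  5 gray
  5 black
  4 gray
    4→5: 5 black — skip
    6 gray
      1 gray
        11 gray
          9 gray
          9 black
        11 black
        1→2: 2 is gray → back edge
Back edge closes the cycle 2 → 4 → 6 → 1 → 2; its vertices are {1, 2, 4, 6}.

1, 2, 4, 6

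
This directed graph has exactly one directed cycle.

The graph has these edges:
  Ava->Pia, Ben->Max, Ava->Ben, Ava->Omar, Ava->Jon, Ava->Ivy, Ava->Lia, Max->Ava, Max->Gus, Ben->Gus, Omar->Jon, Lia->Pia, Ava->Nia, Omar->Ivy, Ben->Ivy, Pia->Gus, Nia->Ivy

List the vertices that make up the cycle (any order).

Ava, Ben, Max

DFS with gray/black marking from Ava:
Ava gray
  Pia gray
    Gus gray
    Gus black
  Pia black
  Omar gray
    Ivy gray
    Ivy black
    Jon gray
    Jon black
  Omar black
  Ava→Jon: Jon black — skip
  Ava→Ivy: Ivy black — skip
  Nia gray
    Nia→Ivy: Ivy black — skip
  Nia black
  Lia gray
    Lia→Pia: Pia black — skip
  Lia black
  Ben gray
    Ben→Ivy: Ivy black — skip
    Ben→Gus: Gus black — skip
    Max gray
      Max→Ava: Ava is gray → back edge
Back edge closes the cycle Ava → Ben → Max → Ava; its vertices are {Ava, Ben, Max}.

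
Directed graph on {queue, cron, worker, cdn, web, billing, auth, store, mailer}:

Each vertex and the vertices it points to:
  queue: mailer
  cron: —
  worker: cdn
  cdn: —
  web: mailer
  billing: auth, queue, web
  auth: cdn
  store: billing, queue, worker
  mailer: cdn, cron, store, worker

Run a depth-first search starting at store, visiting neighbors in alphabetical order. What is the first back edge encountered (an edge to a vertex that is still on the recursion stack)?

mailer→store

DFS from store (visiting neighbors in alphabetical order); mark gray on enter, black on exit:
store gray
  billing gray
    auth gray
      cdn gray
      cdn black
    auth black
    queue gray
      mailer gray
        mailer→cdn: cdn black — skip
        cron gray
        cron black
        mailer→store: store is gray → back edge
First back edge: mailer → store.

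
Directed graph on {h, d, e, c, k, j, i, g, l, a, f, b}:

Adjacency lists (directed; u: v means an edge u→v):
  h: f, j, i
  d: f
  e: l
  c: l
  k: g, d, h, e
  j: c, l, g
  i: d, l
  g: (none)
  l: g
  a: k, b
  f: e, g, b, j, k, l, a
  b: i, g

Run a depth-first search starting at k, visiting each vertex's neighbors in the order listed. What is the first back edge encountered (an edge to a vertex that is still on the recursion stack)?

DFS from k (visiting each vertex's neighbors in the order listed); mark gray on enter, black on exit:
k gray
  g gray
  g black
  d gray
    f gray
      e gray
        l gray
          l→g: g black — skip
        l black
      e black
      f→g: g black — skip
      b gray
        i gray
          i→d: d is gray → back edge
First back edge: i → d.

i→d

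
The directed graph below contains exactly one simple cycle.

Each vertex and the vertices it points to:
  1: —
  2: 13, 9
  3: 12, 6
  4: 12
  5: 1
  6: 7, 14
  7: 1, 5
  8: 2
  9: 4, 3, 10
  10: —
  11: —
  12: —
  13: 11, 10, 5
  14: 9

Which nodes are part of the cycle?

3, 6, 9, 14

DFS with gray/black marking from 9:
9 gray
  4 gray
    12 gray
    12 black
  4 black
  3 gray
    3→12: 12 black — skip
    6 gray
      7 gray
        1 gray
        1 black
        5 gray
          5→1: 1 black — skip
        5 black
      7 black
      14 gray
        14→9: 9 is gray → back edge
Back edge closes the cycle 9 → 3 → 6 → 14 → 9; its vertices are {3, 6, 9, 14}.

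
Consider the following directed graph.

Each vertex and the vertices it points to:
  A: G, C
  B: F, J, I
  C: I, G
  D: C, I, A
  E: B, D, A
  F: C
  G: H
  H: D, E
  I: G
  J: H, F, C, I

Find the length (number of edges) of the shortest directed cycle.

For each vertex v, BFS finds the shortest path from v back to v.
The shortest such closed walk is J → H → E → B → J, length 4.

4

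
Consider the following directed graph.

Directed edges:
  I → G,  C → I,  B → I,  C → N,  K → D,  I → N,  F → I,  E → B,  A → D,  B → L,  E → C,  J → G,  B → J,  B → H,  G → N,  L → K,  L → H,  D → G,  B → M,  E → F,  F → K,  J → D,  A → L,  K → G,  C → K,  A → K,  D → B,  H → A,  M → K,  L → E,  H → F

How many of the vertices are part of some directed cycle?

11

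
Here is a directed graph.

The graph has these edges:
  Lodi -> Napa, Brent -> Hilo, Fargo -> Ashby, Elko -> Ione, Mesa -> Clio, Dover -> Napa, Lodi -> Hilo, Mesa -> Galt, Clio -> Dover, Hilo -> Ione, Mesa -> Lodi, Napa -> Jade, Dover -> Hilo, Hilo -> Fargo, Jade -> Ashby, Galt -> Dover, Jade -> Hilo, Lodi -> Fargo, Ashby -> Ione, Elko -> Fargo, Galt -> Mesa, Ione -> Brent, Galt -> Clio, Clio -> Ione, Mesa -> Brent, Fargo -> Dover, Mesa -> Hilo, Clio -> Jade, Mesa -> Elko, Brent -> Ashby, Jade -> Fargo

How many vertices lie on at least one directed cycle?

A vertex is on a directed cycle iff it belongs to a strongly connected component of size ≥ 2 (or has a self-loop).
The vertices on cycles are {Galt, Hilo, Ione, Jade, Mesa, Napa, Ashby, Brent, Dover, Fargo} — 10 in total.

10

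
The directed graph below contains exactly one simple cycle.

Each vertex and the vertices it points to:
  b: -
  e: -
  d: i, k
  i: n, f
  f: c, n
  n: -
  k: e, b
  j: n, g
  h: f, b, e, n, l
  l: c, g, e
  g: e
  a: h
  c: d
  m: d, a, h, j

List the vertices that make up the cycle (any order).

DFS with gray/black marking from d:
d gray
  i gray
    n gray
    n black
    f gray
      c gray
        c→d: d is gray → back edge
Back edge closes the cycle d → i → f → c → d; its vertices are {c, d, f, i}.

c, d, f, i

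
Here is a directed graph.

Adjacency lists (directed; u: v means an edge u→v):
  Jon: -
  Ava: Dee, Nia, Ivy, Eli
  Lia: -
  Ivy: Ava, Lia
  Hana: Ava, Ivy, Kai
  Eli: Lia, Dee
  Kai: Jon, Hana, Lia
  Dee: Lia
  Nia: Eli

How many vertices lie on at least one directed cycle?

A vertex is on a directed cycle iff it belongs to a strongly connected component of size ≥ 2 (or has a self-loop).
The vertices on cycles are {Ava, Ivy, Kai, Hana} — 4 in total.

4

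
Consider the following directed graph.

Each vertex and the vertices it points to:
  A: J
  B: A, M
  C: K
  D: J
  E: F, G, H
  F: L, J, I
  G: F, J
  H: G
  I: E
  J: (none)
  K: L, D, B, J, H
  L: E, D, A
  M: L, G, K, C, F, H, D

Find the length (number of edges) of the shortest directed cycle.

For each vertex v, BFS finds the shortest path from v back to v.
The shortest such closed walk is M → K → B → M, length 3.

3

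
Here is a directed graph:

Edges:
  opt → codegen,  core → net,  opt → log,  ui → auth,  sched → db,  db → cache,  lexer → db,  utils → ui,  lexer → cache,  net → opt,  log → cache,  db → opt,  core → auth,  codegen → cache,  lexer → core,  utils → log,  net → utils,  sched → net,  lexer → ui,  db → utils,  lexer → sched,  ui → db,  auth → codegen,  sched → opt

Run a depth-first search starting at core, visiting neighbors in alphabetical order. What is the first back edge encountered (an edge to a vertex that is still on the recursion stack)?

db->utils

DFS from core (visiting neighbors in alphabetical order); mark gray on enter, black on exit:
core gray
  auth gray
    codegen gray
      cache gray
      cache black
    codegen black
  auth black
  net gray
    opt gray
      opt→codegen: codegen black — skip
      log gray
        log→cache: cache black — skip
      log black
    opt black
    utils gray
      utils→log: log black — skip
      ui gray
        ui→auth: auth black — skip
        db gray
          db→cache: cache black — skip
          db→opt: opt black — skip
          db→utils: utils is gray → back edge
First back edge: db → utils.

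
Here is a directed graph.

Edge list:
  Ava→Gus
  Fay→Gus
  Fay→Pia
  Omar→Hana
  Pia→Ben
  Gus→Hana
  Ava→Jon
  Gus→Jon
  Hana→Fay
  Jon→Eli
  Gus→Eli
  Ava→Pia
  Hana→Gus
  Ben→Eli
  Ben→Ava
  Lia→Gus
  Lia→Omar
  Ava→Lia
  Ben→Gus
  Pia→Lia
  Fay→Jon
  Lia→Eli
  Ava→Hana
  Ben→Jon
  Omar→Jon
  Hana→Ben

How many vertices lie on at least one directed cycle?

8

A vertex is on a directed cycle iff it belongs to a strongly connected component of size ≥ 2 (or has a self-loop).
The vertices on cycles are {Ava, Ben, Fay, Gus, Lia, Pia, Hana, Omar} — 8 in total.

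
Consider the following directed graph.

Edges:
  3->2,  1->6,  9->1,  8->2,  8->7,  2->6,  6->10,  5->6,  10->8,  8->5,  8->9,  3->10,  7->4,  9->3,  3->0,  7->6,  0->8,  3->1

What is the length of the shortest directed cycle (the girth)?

For each vertex v, BFS finds the shortest path from v back to v.
The shortest such closed walk is 0 → 8 → 9 → 3 → 0, length 4.

4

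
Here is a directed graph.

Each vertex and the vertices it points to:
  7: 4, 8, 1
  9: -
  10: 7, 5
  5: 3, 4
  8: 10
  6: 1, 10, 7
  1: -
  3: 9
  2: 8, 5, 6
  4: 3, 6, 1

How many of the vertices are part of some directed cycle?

6

A vertex is on a directed cycle iff it belongs to a strongly connected component of size ≥ 2 (or has a self-loop).
The vertices on cycles are {4, 5, 6, 7, 8, 10} — 6 in total.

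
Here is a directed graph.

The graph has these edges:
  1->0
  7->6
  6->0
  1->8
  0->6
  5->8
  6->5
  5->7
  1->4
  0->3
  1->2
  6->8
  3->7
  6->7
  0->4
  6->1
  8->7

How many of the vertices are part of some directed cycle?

A vertex is on a directed cycle iff it belongs to a strongly connected component of size ≥ 2 (or has a self-loop).
The vertices on cycles are {0, 1, 3, 5, 6, 7, 8} — 7 in total.

7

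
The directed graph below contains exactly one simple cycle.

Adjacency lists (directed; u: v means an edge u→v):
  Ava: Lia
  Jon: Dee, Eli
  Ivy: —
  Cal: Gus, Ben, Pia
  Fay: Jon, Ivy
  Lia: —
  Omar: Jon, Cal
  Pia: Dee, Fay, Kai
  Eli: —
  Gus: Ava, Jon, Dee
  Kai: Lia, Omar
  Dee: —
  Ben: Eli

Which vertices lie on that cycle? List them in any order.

DFS with gray/black marking from Cal:
Cal gray
  Gus gray
    Ava gray
      Lia gray
      Lia black
    Ava black
    Jon gray
      Dee gray
      Dee black
      Eli gray
      Eli black
    Jon black
    Gus→Dee: Dee black — skip
  Gus black
  Ben gray
    Ben→Eli: Eli black — skip
  Ben black
  Pia gray
    Pia→Dee: Dee black — skip
    Fay gray
      Fay→Jon: Jon black — skip
      Ivy gray
      Ivy black
    Fay black
    Kai gray
      Kai→Lia: Lia black — skip
      Omar gray
        Omar→Jon: Jon black — skip
        Omar→Cal: Cal is gray → back edge
Back edge closes the cycle Cal → Pia → Kai → Omar → Cal; its vertices are {Cal, Kai, Pia, Omar}.

Cal, Kai, Pia, Omar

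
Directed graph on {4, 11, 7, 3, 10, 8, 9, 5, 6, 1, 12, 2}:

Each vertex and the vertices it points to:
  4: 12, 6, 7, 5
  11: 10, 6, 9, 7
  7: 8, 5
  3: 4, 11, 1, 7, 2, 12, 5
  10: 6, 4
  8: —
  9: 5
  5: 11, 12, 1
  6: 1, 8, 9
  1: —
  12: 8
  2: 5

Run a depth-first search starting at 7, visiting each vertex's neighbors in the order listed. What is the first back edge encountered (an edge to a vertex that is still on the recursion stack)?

DFS from 7 (visiting each vertex's neighbors in the order listed); mark gray on enter, black on exit:
7 gray
  8 gray
  8 black
  5 gray
    11 gray
      10 gray
        6 gray
          1 gray
          1 black
          6→8: 8 black — skip
          9 gray
            9→5: 5 is gray → back edge
First back edge: 9 → 5.

9->5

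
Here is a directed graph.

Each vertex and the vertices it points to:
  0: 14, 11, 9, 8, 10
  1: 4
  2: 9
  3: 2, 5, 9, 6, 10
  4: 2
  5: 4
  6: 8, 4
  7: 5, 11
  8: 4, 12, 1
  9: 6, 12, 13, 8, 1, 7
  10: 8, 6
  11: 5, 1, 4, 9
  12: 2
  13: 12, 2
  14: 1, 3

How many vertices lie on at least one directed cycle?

11

A vertex is on a directed cycle iff it belongs to a strongly connected component of size ≥ 2 (or has a self-loop).
The vertices on cycles are {1, 2, 4, 5, 6, 7, 8, 9, 11, 12, 13} — 11 in total.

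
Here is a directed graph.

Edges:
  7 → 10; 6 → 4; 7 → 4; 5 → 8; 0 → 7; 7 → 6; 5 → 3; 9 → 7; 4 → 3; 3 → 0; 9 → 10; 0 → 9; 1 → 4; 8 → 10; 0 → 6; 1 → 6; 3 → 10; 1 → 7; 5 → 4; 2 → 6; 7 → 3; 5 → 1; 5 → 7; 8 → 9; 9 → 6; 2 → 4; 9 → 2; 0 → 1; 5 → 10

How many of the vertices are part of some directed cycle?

A vertex is on a directed cycle iff it belongs to a strongly connected component of size ≥ 2 (or has a self-loop).
The vertices on cycles are {0, 1, 2, 3, 4, 6, 7, 9} — 8 in total.

8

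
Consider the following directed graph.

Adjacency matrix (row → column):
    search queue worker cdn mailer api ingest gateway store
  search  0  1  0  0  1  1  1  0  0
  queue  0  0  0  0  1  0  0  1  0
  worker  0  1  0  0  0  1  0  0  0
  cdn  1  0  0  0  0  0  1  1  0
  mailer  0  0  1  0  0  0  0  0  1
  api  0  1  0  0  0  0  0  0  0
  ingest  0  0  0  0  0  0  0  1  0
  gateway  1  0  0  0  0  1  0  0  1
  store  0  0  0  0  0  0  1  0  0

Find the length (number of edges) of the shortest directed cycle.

3

For each vertex v, BFS finds the shortest path from v back to v.
The shortest such closed walk is search → ingest → gateway → search, length 3.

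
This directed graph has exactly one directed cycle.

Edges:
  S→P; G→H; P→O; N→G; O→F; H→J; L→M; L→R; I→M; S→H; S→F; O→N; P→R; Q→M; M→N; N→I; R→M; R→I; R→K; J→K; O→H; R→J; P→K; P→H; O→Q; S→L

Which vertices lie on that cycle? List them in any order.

DFS with gray/black marking from N:
N gray
  G gray
    H gray
      J gray
        K gray
        K black
      J black
    H black
  G black
  I gray
    M gray
      M→N: N is gray → back edge
Back edge closes the cycle N → I → M → N; its vertices are {I, M, N}.

I, M, N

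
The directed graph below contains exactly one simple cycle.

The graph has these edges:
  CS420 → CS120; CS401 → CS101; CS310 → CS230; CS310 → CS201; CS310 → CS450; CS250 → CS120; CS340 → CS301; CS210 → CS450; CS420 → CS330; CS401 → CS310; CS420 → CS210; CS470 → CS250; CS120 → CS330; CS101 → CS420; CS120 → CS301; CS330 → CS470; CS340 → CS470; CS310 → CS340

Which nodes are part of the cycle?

CS120, CS250, CS330, CS470

DFS with gray/black marking from CS120:
CS120 gray
  CS330 gray
    CS470 gray
      CS250 gray
        CS250→CS120: CS120 is gray → back edge
Back edge closes the cycle CS120 → CS330 → CS470 → CS250 → CS120; its vertices are {CS120, CS250, CS330, CS470}.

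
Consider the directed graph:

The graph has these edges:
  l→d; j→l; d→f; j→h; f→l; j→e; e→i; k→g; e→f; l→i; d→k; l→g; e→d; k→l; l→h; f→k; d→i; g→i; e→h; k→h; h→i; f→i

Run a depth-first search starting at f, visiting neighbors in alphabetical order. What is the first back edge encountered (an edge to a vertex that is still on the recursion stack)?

DFS from f (visiting neighbors in alphabetical order); mark gray on enter, black on exit:
f gray
  i gray
  i black
  k gray
    g gray
      g→i: i black — skip
    g black
    h gray
      h→i: i black — skip
    h black
    l gray
      d gray
        d→f: f is gray → back edge
First back edge: d → f.

d->f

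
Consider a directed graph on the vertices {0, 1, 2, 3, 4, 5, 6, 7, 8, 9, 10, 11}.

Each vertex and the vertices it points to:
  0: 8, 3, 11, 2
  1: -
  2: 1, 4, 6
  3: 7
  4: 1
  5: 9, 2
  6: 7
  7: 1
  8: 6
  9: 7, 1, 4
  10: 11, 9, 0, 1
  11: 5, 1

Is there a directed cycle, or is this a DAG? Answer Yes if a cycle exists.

DFS with white/gray/black marking, starting from 3:
3 gray
  7 gray
    1 gray
    1 black
  7 black
3 black
0 gray
  8 gray
    6 gray
      6→7: 7 black — skip
    6 black
  8 black
  0→3: 3 black — skip
  11 gray
    5 gray
      9 gray
        9→7: 7 black — skip
        9→1: 1 black — skip
        4 gray
          4→1: 1 black — skip
        4 black
      9 black
      2 gray
        2→1: 1 black — skip
        2→4: 4 black — skip
        2→6: 6 black — skip
      2 black
    5 black
    11→1: 1 black — skip
  11 black
  0→2: 2 black — skip
0 black
10 gray
  10→11: 11 black — skip
  10→9: 9 black — skip
  10→0: 0 black — skip
  10→1: 1 black — skip
10 black
Every edge goes to a white or black vertex — no back edge, so the graph is acyclic.

No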